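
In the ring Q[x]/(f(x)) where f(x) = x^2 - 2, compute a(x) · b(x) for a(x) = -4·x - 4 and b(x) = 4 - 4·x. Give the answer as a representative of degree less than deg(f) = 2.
a · b ≡ 16 (mod f(x))

First multiply in Q[x] without reducing: a · b = 16·x^2 - 16. Now divide by f(x) = x^2 - 2, eliminating the leading term at each step:
  leading term 16·x^2: subtract (16)·f(x) = 16·x^2 - 32, leaving 16
The degree is now < 2, so this is the remainder. Hence a · b ≡ 16 in Q[x]/(f).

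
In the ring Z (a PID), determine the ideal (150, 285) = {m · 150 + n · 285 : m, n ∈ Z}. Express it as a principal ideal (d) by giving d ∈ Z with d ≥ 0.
In the PID Z, (a, b) is generated by gcd(a, b). Compute gcd(285, 150) with the extended Euclidean algorithm, tracking rows (r, s, t) with s·285 + t·150 = r:
  row A: (285, 1, 0)   [1·285 + 0·150 = 285]
  row B: (150, 0, 1)   [0·285 + 1·150 = 150]
  285 = 1·150 + 135   → row C = row A − 1·row B = (135, 1, −1)   [check: 1·285 − 1·150 = 135]
  150 = 1·135 + 15   → row D = row B − 1·row C = (15, −1, 2)   [check: −1·285 + 2·150 = 15]
  135 = 9·15 + 0   → remainder 0, stop. gcd = 15 (last nonzero row D).
So gcd(150, 285) = 15, with Bézout identity −1·285 + 2·150 = 15. Containment (⊇): the Bézout identity exhibits 15 as an element of (150, 285), giving (15) ⊆ (150, 285). Containment (⊆): since 15 | 150 and 15 | 285 (150 = 15·10, 285 = 15·19), every Z-linear combination of 150 and 285 is divisible by 15, so (150, 285) ⊆ (15). Therefore (150, 285) = (15), d = 15.

Final answer: (150, 285) = (15); d = 15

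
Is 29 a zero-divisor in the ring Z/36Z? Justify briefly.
gcd(29, 36) = 1, so 29 is a unit in Z/36Z (it has a multiplicative inverse). A unit cannot be a zero-divisor: if 29·b ≡ 0 then multiplying both sides by 29^(−1) gives b ≡ 0. So 29 is not a zero-divisor.

Final answer: NO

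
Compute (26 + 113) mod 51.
37

Reduce the summands first: 113 ≡ 11 (mod 51), so 26 + 113 ≡ 26 + 11 (mod 51). 26 + 11 = 37; 37 = 0·51 + 37, so (26 + 113) mod 51 = 37.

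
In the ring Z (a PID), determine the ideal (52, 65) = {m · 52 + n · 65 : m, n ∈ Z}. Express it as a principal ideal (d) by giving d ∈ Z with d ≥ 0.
(52, 65) = (13); d = 13

In the PID Z, (a, b) is generated by gcd(a, b). Compute gcd(65, 52) with the extended Euclidean algorithm, tracking rows (r, s, t) with s·65 + t·52 = r:
  row A: (65, 1, 0)   [1·65 + 0·52 = 65]
  row B: (52, 0, 1)   [0·65 + 1·52 = 52]
  65 = 1·52 + 13   → row C = row A − 1·row B = (13, 1, −1)   [check: 1·65 − 1·52 = 13]
  52 = 4·13 + 0   → remainder 0, stop. gcd = 13 (last nonzero row C).
So gcd(52, 65) = 13, with Bézout identity 1·65 − 1·52 = 13. Containment (⊇): the Bézout identity exhibits 13 as an element of (52, 65), giving (13) ⊆ (52, 65). Containment (⊆): since 13 | 52 and 13 | 65 (52 = 13·4, 65 = 13·5), every Z-linear combination of 52 and 65 is divisible by 13, so (52, 65) ⊆ (13). Therefore (52, 65) = (13), d = 13.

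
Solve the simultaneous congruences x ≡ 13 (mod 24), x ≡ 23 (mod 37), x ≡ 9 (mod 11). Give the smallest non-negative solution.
The moduli 24, 37, 11 are pairwise coprime, so by the CRT there is a unique solution mod 24·37·11 = 9768.
Solve by successive substitution. Start with x ≡ 13 (mod 24).
  Combine with x ≡ 23 (mod 37): write x = 13 + 24·t and require 13 + 24·t ≡ 23 (mod 37), i.e. 24·t ≡ 23 − 13 ≡ 10 (mod 37). Since 24^(−1) ≡ 17 (mod 37), t ≡ 17·10 ≡ 22 (mod 37). So x ≡ 13 + 24·22 = 541 (mod 888).
  Combine with x ≡ 9 (mod 11): write x = 541 + 888·t and require 541 + 888·t ≡ 9 (mod 11), i.e. 888·t ≡ 9 − 541 ≡ 7 (mod 11). Since 888^(−1) ≡ 7 (mod 11) (888 ≡ 8 (mod 11)), t ≡ 7·7 ≡ 5 (mod 11). So x ≡ 541 + 888·5 = 4981 (mod 9768).
Unique solution in [0, 9768): x = 4981.

Final answer: x ≡ 4981 (mod 9768); the representative in [0, 9768) is 4981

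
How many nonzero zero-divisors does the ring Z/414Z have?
In Z/414Z each nonzero element is either a unit (gcd with 414 is 1) or a zero-divisor (gcd > 1). The number of units is φ(414): factorise 414 = 2 · 3^2 · 23, so φ(414) = (2 − 1) · (3^2 − 3^1) · (23 − 1) = 1 · 6 · 22 = 132. The nonzero elements number 414 − 1 = 413. Hence the nonzero zero-divisors number 413 − 132 = 281.

Final answer: Z/414Z has 281 nonzero zero-divisors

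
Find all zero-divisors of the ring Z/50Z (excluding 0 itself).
nonzero zero-divisors of Z/50Z = {2, 4, 5, 6, 8, 10, 12, 14, 15, 16, 18, 20, 22, 24, 25, 26, 28, 30, 32, 34, 35, 36, 38, 40, 42, 44, 45, 46, 48}

An element a ∈ Z/50Z (with a ≠ 0) is a zero-divisor iff gcd(a, 50) > 1 (because a is a unit precisely when gcd(a, n) = 1, and in Z/nZ every nonzero, non-unit element is a zero-divisor). Scan a = 1, ..., 49 and keep those with gcd(a, 50) > 1:
  gcd(2, 50) = 2, gcd(4, 50) = 2, gcd(5, 50) = 5, gcd(6, 50) = 2, gcd(8, 50) = 2, gcd(10, 50) = 10, gcd(12, 50) = 2, gcd(14, 50) = 2, gcd(15, 50) = 5, gcd(16, 50) = 2, gcd(18, 50) = 2, gcd(20, 50) = 10, gcd(22, 50) = 2, gcd(24, 50) = 2, gcd(25, 50) = 25, gcd(26, 50) = 2, gcd(28, 50) = 2, gcd(30, 50) = 10, gcd(32, 50) = 2, gcd(34, 50) = 2, gcd(35, 50) = 5, gcd(36, 50) = 2, gcd(38, 50) = 2, gcd(40, 50) = 10, gcd(42, 50) = 2, gcd(44, 50) = 2, gcd(45, 50) = 5, gcd(46, 50) = 2, gcd(48, 50) = 2.
All other a ∈ {1, ..., 49} have gcd(a, 50) = 1 and are units. So the nonzero zero-divisors are exactly the 29 values of a appearing in this scan.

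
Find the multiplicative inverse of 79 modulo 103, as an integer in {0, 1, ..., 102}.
Apply the extended Euclidean algorithm to (103, 79), tracking rows (r, s, t) with s·103 + t·79 = r. Each division r_prev = q·r_cur + r_new produces the new row as (previous row) − q·(current row):
  row A: (103, 1, 0)   [1·103 + 0·79 = 103]
  row B: (79, 0, 1)   [0·103 + 1·79 = 79]
  103 = 1·79 + 24   → row C = row A − 1·row B = (24, 1, −1)   [check: 1·103 − 1·79 = 24]
  79 = 3·24 + 7   → row D = row B − 3·row C = (7, −3, 4)   [check: −3·103 + 4·79 = 7]
  24 = 3·7 + 3   → row E = row C − 3·row D = (3, 10, −13)   [check: 10·103 − 13·79 = 3]
  7 = 2·3 + 1   → row F = row D − 2·row E = (1, −23, 30)   [check: −23·103 + 30·79 = 1]
  3 = 3·1 + 0   → remainder 0, stop. gcd = 1 (last nonzero row F).
The gcd is 1, so 79 is invertible mod 103. The last nonzero row gives −23·103 + 30·79 = 1, so t = 30. So 79^(−1) ≡ 30 (mod 103). Verify: 79 · 30 = 2370 ≡ 1 (mod 103). ✓

Final answer: 79^(−1) ≡ 30 (mod 103)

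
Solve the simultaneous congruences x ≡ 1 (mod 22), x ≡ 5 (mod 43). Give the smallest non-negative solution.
The moduli 22, 43 are pairwise coprime, so by the CRT there is a unique solution mod 22·43 = 946.
Solve by successive substitution. Start with x ≡ 1 (mod 22).
  Combine with x ≡ 5 (mod 43): write x = 1 + 22·t and require 1 + 22·t ≡ 5 (mod 43), i.e. 22·t ≡ 5 − 1 ≡ 4 (mod 43). Since 22^(−1) ≡ 2 (mod 43), t ≡ 2·4 ≡ 8 (mod 43). So x ≡ 1 + 22·8 = 177 (mod 946).
Unique solution in [0, 946): x = 177.

Final answer: x ≡ 177 (mod 946); the representative in [0, 946) is 177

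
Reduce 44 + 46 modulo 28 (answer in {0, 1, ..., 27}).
Reduce the summands first: 44 ≡ 16, 46 ≡ 18 (mod 28), so 44 + 46 ≡ 16 + 18 (mod 28). 16 + 18 = 34; 34 = 1·28 + 6, so (44 + 46) mod 28 = 6.

Final answer: 6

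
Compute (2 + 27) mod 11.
7

Reduce the summands first: 27 ≡ 5 (mod 11), so 2 + 27 ≡ 2 + 5 (mod 11). 2 + 5 = 7; 7 = 0·11 + 7, so (2 + 27) mod 11 = 7.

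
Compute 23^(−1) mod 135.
Apply the extended Euclidean algorithm to (135, 23), tracking rows (r, s, t) with s·135 + t·23 = r. Each division r_prev = q·r_cur + r_new produces the new row as (previous row) − q·(current row):
  row A: (135, 1, 0)   [1·135 + 0·23 = 135]
  row B: (23, 0, 1)   [0·135 + 1·23 = 23]
  135 = 5·23 + 20   → row C = row A − 5·row B = (20, 1, −5)   [check: 1·135 − 5·23 = 20]
  23 = 1·20 + 3   → row D = row B − 1·row C = (3, −1, 6)   [check: −1·135 + 6·23 = 3]
  20 = 6·3 + 2   → row E = row C − 6·row D = (2, 7, −41)   [check: 7·135 − 41·23 = 2]
  3 = 1·2 + 1   → row F = row D − 1·row E = (1, −8, 47)   [check: −8·135 + 47·23 = 1]
  2 = 2·1 + 0   → remainder 0, stop. gcd = 1 (last nonzero row F).
The gcd is 1, so 23 is invertible mod 135. The last nonzero row gives −8·135 + 47·23 = 1, so t = 47. So 23^(−1) ≡ 47 (mod 135). Verify: 23 · 47 = 1081 ≡ 1 (mod 135). ✓

Final answer: 23^(−1) ≡ 47 (mod 135)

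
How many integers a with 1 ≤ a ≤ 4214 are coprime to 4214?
1764

The number of a ∈ {1, ..., 4214} with gcd(a, 4214) = 1 is by definition Euler's totient φ(4214). φ is multiplicative, with φ(p^e) = p^e − p^(e−1). Factorise 4214 = 2 · 7^2 · 43. Then
  φ(4214) = (2 − 1) · (7^2 − 7^1) · (43 − 1) = 1 · 42 · 42 = 1764.
So there are 1764 such integers.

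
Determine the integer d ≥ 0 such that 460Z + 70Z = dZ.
(460, 70) = (10); d = 10

In the PID Z, (a, b) is generated by gcd(a, b). Compute gcd(460, 70) with the extended Euclidean algorithm, tracking rows (r, s, t) with s·460 + t·70 = r:
  row A: (460, 1, 0)   [1·460 + 0·70 = 460]
  row B: (70, 0, 1)   [0·460 + 1·70 = 70]
  460 = 6·70 + 40   → row C = row A − 6·row B = (40, 1, −6)   [check: 1·460 − 6·70 = 40]
  70 = 1·40 + 30   → row D = row B − 1·row C = (30, −1, 7)   [check: −1·460 + 7·70 = 30]
  40 = 1·30 + 10   → row E = row C − 1·row D = (10, 2, −13)   [check: 2·460 − 13·70 = 10]
  30 = 3·10 + 0   → remainder 0, stop. gcd = 10 (last nonzero row E).
So gcd(460, 70) = 10, with Bézout identity 2·460 − 13·70 = 10. Containment (⊇): the Bézout identity exhibits 10 as an element of (460, 70), giving (10) ⊆ (460, 70). Containment (⊆): since 10 | 460 and 10 | 70 (460 = 10·46, 70 = 10·7), every Z-linear combination of 460 and 70 is divisible by 10, so (460, 70) ⊆ (10). Therefore (460, 70) = (10), d = 10.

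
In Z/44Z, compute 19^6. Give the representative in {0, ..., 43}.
25

Use repeated squaring. Binary(6) = 110. Walk through the bits of the exponent 6 left-to-right: at each bit after the leading one, square the running value, then multiply by 19 if the bit is 1 (always reducing mod 44):
  bit 1 = 1 (leading): start with 19.
  bit 2 = 1: square 19^2 = 361 ≡ 9; bit is 1, so multiply 9·19 = 171 ≡ 39 (mod 44).
  bit 3 = 0: square 39^2 = 1521 ≡ 25 (mod 44).
Final value: 19^6 ≡ 25 (mod 44).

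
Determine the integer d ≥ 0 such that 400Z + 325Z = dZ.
In the PID Z, (a, b) is generated by gcd(a, b). Compute gcd(400, 325) with the extended Euclidean algorithm, tracking rows (r, s, t) with s·400 + t·325 = r:
  row A: (400, 1, 0)   [1·400 + 0·325 = 400]
  row B: (325, 0, 1)   [0·400 + 1·325 = 325]
  400 = 1·325 + 75   → row C = row A − 1·row B = (75, 1, −1)   [check: 1·400 − 1·325 = 75]
  325 = 4·75 + 25   → row D = row B − 4·row C = (25, −4, 5)   [check: −4·400 + 5·325 = 25]
  75 = 3·25 + 0   → remainder 0, stop. gcd = 25 (last nonzero row D).
So gcd(400, 325) = 25, with Bézout identity −4·400 + 5·325 = 25. Containment (⊇): the Bézout identity exhibits 25 as an element of (400, 325), giving (25) ⊆ (400, 325). Containment (⊆): since 25 | 400 and 25 | 325 (400 = 25·16, 325 = 25·13), every Z-linear combination of 400 and 325 is divisible by 25, so (400, 325) ⊆ (25). Therefore (400, 325) = (25), d = 25.

Final answer: (400, 325) = (25); d = 25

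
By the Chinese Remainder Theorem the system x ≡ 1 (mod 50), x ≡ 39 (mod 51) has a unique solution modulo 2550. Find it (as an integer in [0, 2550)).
The moduli 50, 51 are pairwise coprime, so by the CRT there is a unique solution mod 50·51 = 2550.
Solve by successive substitution. Start with x ≡ 1 (mod 50).
  Combine with x ≡ 39 (mod 51): write x = 1 + 50·t and require 1 + 50·t ≡ 39 (mod 51), i.e. 50·t ≡ 39 − 1 ≡ 38 (mod 51). Since 50^(−1) ≡ 50 (mod 51), t ≡ 50·38 ≡ 13 (mod 51). So x ≡ 1 + 50·13 = 651 (mod 2550).
Unique solution in [0, 2550): x = 651.

Final answer: x ≡ 651 (mod 2550); the representative in [0, 2550) is 651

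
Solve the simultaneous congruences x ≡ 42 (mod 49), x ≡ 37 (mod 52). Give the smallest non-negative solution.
The moduli 49, 52 are pairwise coprime, so by the CRT there is a unique solution mod 49·52 = 2548.
Solve by successive substitution. Start with x ≡ 42 (mod 49).
  Combine with x ≡ 37 (mod 52): write x = 42 + 49·t and require 42 + 49·t ≡ 37 (mod 52), i.e. 49·t ≡ 37 − 42 ≡ 47 (mod 52). Since 49^(−1) ≡ 17 (mod 52), t ≡ 17·47 ≡ 19 (mod 52). So x ≡ 42 + 49·19 = 973 (mod 2548).
Unique solution in [0, 2548): x = 973.

Final answer: x ≡ 973 (mod 2548); the representative in [0, 2548) is 973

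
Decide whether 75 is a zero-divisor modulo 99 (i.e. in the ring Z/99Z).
gcd(75, 99) = 3 > 1, so 75 is not a unit in Z/99Z. In Z/nZ every nonzero non-unit is a zero-divisor: explicitly, take b = 99/gcd = 33 ≠ 0 (mod 99); then 75·33 = 2475 = 25·99, i.e. 75·33 ≡ 0 (mod 99). So 75 is a zero-divisor.

Final answer: YES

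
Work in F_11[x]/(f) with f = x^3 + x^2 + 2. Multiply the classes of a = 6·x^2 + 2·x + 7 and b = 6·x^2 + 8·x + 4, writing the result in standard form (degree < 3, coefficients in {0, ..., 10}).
a · b ≡ 3·x^2 + 3·x + 2 (mod f(x))

Multiply as integer polynomials: a · b = 36·x^4 + 60·x^3 + 82·x^2 + 64·x + 28. Reducing coefficients mod 11: a · b ≡ 3·x^4 + 5·x^3 + 5·x^2 + 9·x + 6. Now divide by f(x) = x^3 + x^2 + 2 in F_11[x], eliminating the leading term at each step:
  leading term 3·x^4: subtract (3·x)·f(x) = 3·x^4 + 3·x^3 + 6·x, leaving 2·x^3 + 5·x^2 + 3·x + 6 (coefficients mod 11)
  leading term 2·x^3: subtract (2)·f(x) = 2·x^3 + 2·x^2 + 4, leaving 3·x^2 + 3·x + 2 (coefficients mod 11)
The degree is now < 3, so this is the remainder. Hence a · b ≡ 3·x^2 + 3·x + 2 in F_11[x]/(f).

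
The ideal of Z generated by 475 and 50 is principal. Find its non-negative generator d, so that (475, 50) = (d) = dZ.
(475, 50) = (25); d = 25

In the PID Z, (a, b) is generated by gcd(a, b). Compute gcd(475, 50) with the extended Euclidean algorithm, tracking rows (r, s, t) with s·475 + t·50 = r:
  row A: (475, 1, 0)   [1·475 + 0·50 = 475]
  row B: (50, 0, 1)   [0·475 + 1·50 = 50]
  475 = 9·50 + 25   → row C = row A − 9·row B = (25, 1, −9)   [check: 1·475 − 9·50 = 25]
  50 = 2·25 + 0   → remainder 0, stop. gcd = 25 (last nonzero row C).
So gcd(475, 50) = 25, with Bézout identity 1·475 − 9·50 = 25. Containment (⊇): the Bézout identity exhibits 25 as an element of (475, 50), giving (25) ⊆ (475, 50). Containment (⊆): since 25 | 475 and 25 | 50 (475 = 25·19, 50 = 25·2), every Z-linear combination of 475 and 50 is divisible by 25, so (475, 50) ⊆ (25). Therefore (475, 50) = (25), d = 25.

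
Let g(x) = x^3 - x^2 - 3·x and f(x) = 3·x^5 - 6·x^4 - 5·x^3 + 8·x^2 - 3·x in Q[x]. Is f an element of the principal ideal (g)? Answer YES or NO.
In Q[x] the ideal (g) consists of all multiples of g, so f ∈ (g) iff g | f, i.e. iff the remainder of f on division by g is 0. Divide f by g (g is monic, so eliminate the leading term of the running remainder at each step):
  leading term 3·x^5: subtract (3·x^2)·g(x) = 3·x^5 - 3·x^4 - 9·x^3, leaving -3·x^4 + 4·x^3 + 8·x^2 - 3·x
  leading term -3·x^4: subtract (-3·x)·g(x) = -3·x^4 + 3·x^3 + 9·x^2, leaving x^3 - x^2 - 3·x
  leading term x^3: subtract (1)·g(x) = x^3 - x^2 - 3·x, leaving 0
The remainder is 0, so f(x) = g(x) · h(x) with h(x) = 3·x^2 - 3·x + 1. Hence g | f, i.e. f ∈ (g).

Final answer: YES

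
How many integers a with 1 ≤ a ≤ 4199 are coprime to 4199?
The number of a ∈ {1, ..., 4199} with gcd(a, 4199) = 1 is by definition Euler's totient φ(4199). φ is multiplicative, with φ(p^e) = p^e − p^(e−1). Factorise 4199 = 13 · 17 · 19. Then
  φ(4199) = (13 − 1) · (17 − 1) · (19 − 1) = 12 · 16 · 18 = 3456.
So there are 3456 such integers.

Final answer: 3456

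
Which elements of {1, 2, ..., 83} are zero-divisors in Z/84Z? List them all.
nonzero zero-divisors of Z/84Z = {2, 3, 4, 6, 7, 8, 9, 10, 12, 14, 15, 16, 18, 20, 21, 22, 24, 26, 27, 28, 30, 32, 33, 34, 35, 36, 38, 39, 40, 42, 44, 45, 46, 48, 49, 50, 51, 52, 54, 56, 57, 58, 60, 62, 63, 64, 66, 68, 69, 70, 72, 74, 75, 76, 77, 78, 80, 81, 82}

An element a ∈ Z/84Z (with a ≠ 0) is a zero-divisor iff gcd(a, 84) > 1 (because a is a unit precisely when gcd(a, n) = 1, and in Z/nZ every nonzero, non-unit element is a zero-divisor). Scan a = 1, ..., 83 and keep those with gcd(a, 84) > 1:
  gcd(2, 84) = 2, gcd(3, 84) = 3, gcd(4, 84) = 4, gcd(6, 84) = 6, gcd(7, 84) = 7, gcd(8, 84) = 4, gcd(9, 84) = 3, gcd(10, 84) = 2, gcd(12, 84) = 12, gcd(14, 84) = 14, gcd(15, 84) = 3, gcd(16, 84) = 4, gcd(18, 84) = 6, gcd(20, 84) = 4, gcd(21, 84) = 21, gcd(22, 84) = 2, gcd(24, 84) = 12, gcd(26, 84) = 2, gcd(27, 84) = 3, gcd(28, 84) = 28, gcd(30, 84) = 6, gcd(32, 84) = 4, gcd(33, 84) = 3, gcd(34, 84) = 2, gcd(35, 84) = 7, gcd(36, 84) = 12, gcd(38, 84) = 2, gcd(39, 84) = 3, gcd(40, 84) = 4, gcd(42, 84) = 42, gcd(44, 84) = 4, gcd(45, 84) = 3, gcd(46, 84) = 2, gcd(48, 84) = 12, gcd(49, 84) = 7, gcd(50, 84) = 2, gcd(51, 84) = 3, gcd(52, 84) = 4, gcd(54, 84) = 6, gcd(56, 84) = 28, gcd(57, 84) = 3, gcd(58, 84) = 2, gcd(60, 84) = 12, gcd(62, 84) = 2, gcd(63, 84) = 21, gcd(64, 84) = 4, gcd(66, 84) = 6, gcd(68, 84) = 4, gcd(69, 84) = 3, gcd(70, 84) = 14, gcd(72, 84) = 12, gcd(74, 84) = 2, gcd(75, 84) = 3, gcd(76, 84) = 4, gcd(77, 84) = 7, gcd(78, 84) = 6, gcd(80, 84) = 4, gcd(81, 84) = 3, gcd(82, 84) = 2.
All other a ∈ {1, ..., 83} have gcd(a, 84) = 1 and are units. So the nonzero zero-divisors are exactly the 59 values of a appearing in this scan.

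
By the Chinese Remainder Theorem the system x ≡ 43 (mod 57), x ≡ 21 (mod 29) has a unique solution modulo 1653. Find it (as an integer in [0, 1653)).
x ≡ 1297 (mod 1653); the representative in [0, 1653) is 1297

The moduli 57, 29 are pairwise coprime, so by the CRT there is a unique solution mod 57·29 = 1653.
Solve by successive substitution. Start with x ≡ 43 (mod 57).
  Combine with x ≡ 21 (mod 29): write x = 43 + 57·t and require 43 + 57·t ≡ 21 (mod 29), i.e. 57·t ≡ 21 − 43 ≡ 7 (mod 29). Since 57^(−1) ≡ 28 (mod 29) (57 ≡ 28 (mod 29)), t ≡ 28·7 ≡ 22 (mod 29). So x ≡ 43 + 57·22 = 1297 (mod 1653).
Unique solution in [0, 1653): x = 1297.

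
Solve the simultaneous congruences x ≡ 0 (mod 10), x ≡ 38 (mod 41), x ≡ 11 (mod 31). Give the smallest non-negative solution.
The moduli 10, 41, 31 are pairwise coprime, so by the CRT there is a unique solution mod 10·41·31 = 12710.
Solve by successive substitution. Start with x ≡ 0 (mod 10).
  Combine with x ≡ 38 (mod 41): write x = 10·t and require 10·t ≡ 38 (mod 41). Since 10^(−1) ≡ 37 (mod 41), t ≡ 37·38 ≡ 12 (mod 41). So x ≡ 10·12 = 120 (mod 410).
  Combine with x ≡ 11 (mod 31): write x = 120 + 410·t and require 120 + 410·t ≡ 11 (mod 31), i.e. 410·t ≡ 11 − 120 ≡ 15 (mod 31). Since 410^(−1) ≡ 9 (mod 31) (410 ≡ 7 (mod 31)), t ≡ 9·15 ≡ 11 (mod 31). So x ≡ 120 + 410·11 = 4630 (mod 12710).
Unique solution in [0, 12710): x = 4630.

Final answer: x ≡ 4630 (mod 12710); the representative in [0, 12710) is 4630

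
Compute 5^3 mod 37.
14

Use repeated squaring. Binary(3) = 11. Walk through the bits of the exponent 3 left-to-right: at each bit after the leading one, square the running value, then multiply by 5 if the bit is 1 (always reducing mod 37):
  bit 1 = 1 (leading): start with 5.
  bit 2 = 1: square 5^2 = 25; bit is 1, so multiply 25·5 = 125 ≡ 14 (mod 37).
Final value: 5^3 ≡ 14 (mod 37).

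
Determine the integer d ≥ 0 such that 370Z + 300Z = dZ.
In the PID Z, (a, b) is generated by gcd(a, b). Compute gcd(370, 300) with the extended Euclidean algorithm, tracking rows (r, s, t) with s·370 + t·300 = r:
  row A: (370, 1, 0)   [1·370 + 0·300 = 370]
  row B: (300, 0, 1)   [0·370 + 1·300 = 300]
  370 = 1·300 + 70   → row C = row A − 1·row B = (70, 1, −1)   [check: 1·370 − 1·300 = 70]
  300 = 4·70 + 20   → row D = row B − 4·row C = (20, −4, 5)   [check: −4·370 + 5·300 = 20]
  70 = 3·20 + 10   → row E = row C − 3·row D = (10, 13, −16)   [check: 13·370 − 16·300 = 10]
  20 = 2·10 + 0   → remainder 0, stop. gcd = 10 (last nonzero row E).
So gcd(370, 300) = 10, with Bézout identity 13·370 − 16·300 = 10. Containment (⊇): the Bézout identity exhibits 10 as an element of (370, 300), giving (10) ⊆ (370, 300). Containment (⊆): since 10 | 370 and 10 | 300 (370 = 10·37, 300 = 10·30), every Z-linear combination of 370 and 300 is divisible by 10, so (370, 300) ⊆ (10). Therefore (370, 300) = (10), d = 10.

Final answer: (370, 300) = (10); d = 10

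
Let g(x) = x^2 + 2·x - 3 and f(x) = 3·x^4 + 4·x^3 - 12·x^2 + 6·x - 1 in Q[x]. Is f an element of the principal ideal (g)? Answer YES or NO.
NO

In Q[x] the ideal (g) consists of all multiples of g, so f ∈ (g) iff g | f, i.e. iff the remainder of f on division by g is 0. Divide f by g (g is monic, so eliminate the leading term of the running remainder at each step):
  leading term 3·x^4: subtract (3·x^2)·g(x) = 3·x^4 + 6·x^3 - 9·x^2, leaving -2·x^3 - 3·x^2 + 6·x - 1
  leading term -2·x^3: subtract (-2·x)·g(x) = -2·x^3 - 4·x^2 + 6·x, leaving x^2 - 1
  leading term x^2: subtract (1)·g(x) = x^2 + 2·x - 3, leaving 2 - 2·x
The remainder r(x) = 2 - 2·x ≠ 0 (and deg r < deg g), so g ∤ f, i.e. f ∉ (g).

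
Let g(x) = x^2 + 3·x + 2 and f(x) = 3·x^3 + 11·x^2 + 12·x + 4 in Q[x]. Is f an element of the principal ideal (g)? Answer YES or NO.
In Q[x] the ideal (g) consists of all multiples of g, so f ∈ (g) iff g | f, i.e. iff the remainder of f on division by g is 0. Divide f by g (g is monic, so eliminate the leading term of the running remainder at each step):
  leading term 3·x^3: subtract (3·x)·g(x) = 3·x^3 + 9·x^2 + 6·x, leaving 2·x^2 + 6·x + 4
  leading term 2·x^2: subtract (2)·g(x) = 2·x^2 + 6·x + 4, leaving 0
The remainder is 0, so f(x) = g(x) · h(x) with h(x) = 3·x + 2. Hence g | f, i.e. f ∈ (g).

Final answer: YES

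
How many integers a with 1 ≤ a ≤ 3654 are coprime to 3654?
The number of a ∈ {1, ..., 3654} with gcd(a, 3654) = 1 is by definition Euler's totient φ(3654). φ is multiplicative, with φ(p^e) = p^e − p^(e−1). Factorise 3654 = 2 · 3^2 · 7 · 29. Then
  φ(3654) = (2 − 1) · (3^2 − 3^1) · (7 − 1) · (29 − 1) = 1 · 6 · 6 · 28 = 1008.
So there are 1008 such integers.

Final answer: 1008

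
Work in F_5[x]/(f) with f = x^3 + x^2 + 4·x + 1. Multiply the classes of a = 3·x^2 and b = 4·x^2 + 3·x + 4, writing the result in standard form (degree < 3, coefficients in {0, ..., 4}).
a · b ≡ 2·x^2 + 3 (mod f(x))

Multiply as integer polynomials: a · b = 12·x^4 + 9·x^3 + 12·x^2. Reducing coefficients mod 5: a · b ≡ 2·x^4 + 4·x^3 + 2·x^2. Now divide by f(x) = x^3 + x^2 + 4·x + 1 in F_5[x], eliminating the leading term at each step:
  leading term 2·x^4: subtract (2·x)·f(x) = 2·x^4 + 2·x^3 + 3·x^2 + 2·x, leaving 2·x^3 + 4·x^2 + 3·x (coefficients mod 5)
  leading term 2·x^3: subtract (2)·f(x) = 2·x^3 + 2·x^2 + 3·x + 2, leaving 2·x^2 + 3 (coefficients mod 5)
The degree is now < 3, so this is the remainder. Hence a · b ≡ 2·x^2 + 3 in F_5[x]/(f).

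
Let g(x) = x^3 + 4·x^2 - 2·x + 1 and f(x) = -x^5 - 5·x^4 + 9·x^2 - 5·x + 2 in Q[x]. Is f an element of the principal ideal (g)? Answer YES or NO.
In Q[x] the ideal (g) consists of all multiples of g, so f ∈ (g) iff g | f, i.e. iff the remainder of f on division by g is 0. Divide f by g (g is monic, so eliminate the leading term of the running remainder at each step):
  leading term -x^5: subtract (-x^2)·g(x) = -x^5 - 4·x^4 + 2·x^3 - x^2, leaving -x^4 - 2·x^3 + 10·x^2 - 5·x + 2
  leading term -x^4: subtract (-x)·g(x) = -x^4 - 4·x^3 + 2·x^2 - x, leaving 2·x^3 + 8·x^2 - 4·x + 2
  leading term 2·x^3: subtract (2)·g(x) = 2·x^3 + 8·x^2 - 4·x + 2, leaving 0
The remainder is 0, so f(x) = g(x) · h(x) with h(x) = -x^2 - x + 2. Hence g | f, i.e. f ∈ (g).

Final answer: YES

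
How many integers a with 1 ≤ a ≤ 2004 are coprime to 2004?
The number of a ∈ {1, ..., 2004} with gcd(a, 2004) = 1 is by definition Euler's totient φ(2004). φ is multiplicative, with φ(p^e) = p^e − p^(e−1). Factorise 2004 = 2^2 · 3 · 167. Then
  φ(2004) = (2^2 − 2^1) · (3 − 1) · (167 − 1) = 2 · 2 · 166 = 664.
So there are 664 such integers.

Final answer: 664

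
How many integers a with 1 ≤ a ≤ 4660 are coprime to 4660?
The number of a ∈ {1, ..., 4660} with gcd(a, 4660) = 1 is by definition Euler's totient φ(4660). φ is multiplicative, with φ(p^e) = p^e − p^(e−1). Factorise 4660 = 2^2 · 5 · 233. Then
  φ(4660) = (2^2 − 2^1) · (5 − 1) · (233 − 1) = 2 · 4 · 232 = 1856.
So there are 1856 such integers.

Final answer: 1856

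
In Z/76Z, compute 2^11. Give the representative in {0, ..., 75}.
Use repeated squaring. Binary(11) = 1011. Walk through the bits of the exponent 11 left-to-right: at each bit after the leading one, square the running value, then multiply by 2 if the bit is 1 (always reducing mod 76):
  bit 1 = 1 (leading): start with 2.
  bit 2 = 0: square 2^2 = 4 (mod 76).
  bit 3 = 1: square 4^2 = 16; bit is 1, so multiply 16·2 = 32 (mod 76).
  bit 4 = 1: square 32^2 = 1024 ≡ 36; bit is 1, so multiply 36·2 = 72 (mod 76).
Final value: 2^11 ≡ 72 (mod 76).

Final answer: 72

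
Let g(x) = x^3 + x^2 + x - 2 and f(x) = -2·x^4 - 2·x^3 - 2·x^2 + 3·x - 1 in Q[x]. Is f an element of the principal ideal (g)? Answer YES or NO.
NO

In Q[x] the ideal (g) consists of all multiples of g, so f ∈ (g) iff g | f, i.e. iff the remainder of f on division by g is 0. Divide f by g (g is monic, so eliminate the leading term of the running remainder at each step):
  leading term -2·x^4: subtract (-2·x)·g(x) = -2·x^4 - 2·x^3 - 2·x^2 + 4·x, leaving -x - 1
The remainder r(x) = -x - 1 ≠ 0 (and deg r < deg g), so g ∤ f, i.e. f ∉ (g).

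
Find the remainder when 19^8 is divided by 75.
16

Use repeated squaring. Binary(8) = 1000. Walk through the bits of the exponent 8 left-to-right: at each bit after the leading one, square the running value, then multiply by 19 if the bit is 1 (always reducing mod 75):
  bit 1 = 1 (leading): start with 19.
  bit 2 = 0: square 19^2 = 361 ≡ 61 (mod 75).
  bit 3 = 0: square 61^2 = 3721 ≡ 46 (mod 75).
  bit 4 = 0: square 46^2 = 2116 ≡ 16 (mod 75).
Final value: 19^8 ≡ 16 (mod 75).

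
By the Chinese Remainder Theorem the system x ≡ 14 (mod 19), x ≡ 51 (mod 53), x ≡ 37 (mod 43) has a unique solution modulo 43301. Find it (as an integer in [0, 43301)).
x ≡ 1800 (mod 43301); the representative in [0, 43301) is 1800

The moduli 19, 53, 43 are pairwise coprime, so by the CRT there is a unique solution mod 19·53·43 = 43301.
Solve by successive substitution. Start with x ≡ 14 (mod 19).
  Combine with x ≡ 51 (mod 53): write x = 14 + 19·t and require 14 + 19·t ≡ 51 (mod 53), i.e. 19·t ≡ 51 − 14 ≡ 37 (mod 53). Since 19^(−1) ≡ 14 (mod 53), t ≡ 14·37 ≡ 41 (mod 53). So x ≡ 14 + 19·41 = 793 (mod 1007).
  Combine with x ≡ 37 (mod 43): write x = 793 + 1007·t and require 793 + 1007·t ≡ 37 (mod 43), i.e. 1007·t ≡ 37 − 793 ≡ 18 (mod 43). Since 1007^(−1) ≡ 12 (mod 43) (1007 ≡ 18 (mod 43)), t ≡ 12·18 ≡ 1 (mod 43). So x ≡ 793 + 1007·1 = 1800 (mod 43301).
Unique solution in [0, 43301): x = 1800.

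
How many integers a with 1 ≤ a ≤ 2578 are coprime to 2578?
The number of a ∈ {1, ..., 2578} with gcd(a, 2578) = 1 is by definition Euler's totient φ(2578). φ is multiplicative, with φ(p^e) = p^e − p^(e−1). Factorise 2578 = 2 · 1289. Then
  φ(2578) = (2 − 1) · (1289 − 1) = 1 · 1288 = 1288.
So there are 1288 such integers.

Final answer: 1288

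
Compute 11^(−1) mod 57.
11^(−1) ≡ 26 (mod 57)

Apply the extended Euclidean algorithm to (57, 11), tracking rows (r, s, t) with s·57 + t·11 = r. Each division r_prev = q·r_cur + r_new produces the new row as (previous row) − q·(current row):
  row A: (57, 1, 0)   [1·57 + 0·11 = 57]
  row B: (11, 0, 1)   [0·57 + 1·11 = 11]
  57 = 5·11 + 2   → row C = row A − 5·row B = (2, 1, −5)   [check: 1·57 − 5·11 = 2]
  11 = 5·2 + 1   → row D = row B − 5·row C = (1, −5, 26)   [check: −5·57 + 26·11 = 1]
  2 = 2·1 + 0   → remainder 0, stop. gcd = 1 (last nonzero row D).
The gcd is 1, so 11 is invertible mod 57. The last nonzero row gives −5·57 + 26·11 = 1, so t = 26. So 11^(−1) ≡ 26 (mod 57). Verify: 11 · 26 = 286 ≡ 1 (mod 57). ✓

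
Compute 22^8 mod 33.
22

Use repeated squaring. Binary(8) = 1000. Walk through the bits of the exponent 8 left-to-right: at each bit after the leading one, square the running value, then multiply by 22 if the bit is 1 (always reducing mod 33):
  bit 1 = 1 (leading): start with 22.
  bit 2 = 0: square 22^2 = 484 ≡ 22 (mod 33).
  bit 3 = 0: square 22^2 = 484 ≡ 22 (mod 33).
  bit 4 = 0: square 22^2 = 484 ≡ 22 (mod 33).
Final value: 22^8 ≡ 22 (mod 33).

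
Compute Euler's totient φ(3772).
φ(3772) = 1760

φ is multiplicative, with φ(p^e) = p^e − p^(e−1). Factorise 3772 = 2^2 · 23 · 41. Then
  φ(3772) = (2^2 − 2^1) · (23 − 1) · (41 − 1) = 2 · 22 · 40 = 1760.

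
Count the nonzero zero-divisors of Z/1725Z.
In Z/1725Z each nonzero element is either a unit (gcd with 1725 is 1) or a zero-divisor (gcd > 1). The number of units is φ(1725): factorise 1725 = 3 · 5^2 · 23, so φ(1725) = (3 − 1) · (5^2 − 5^1) · (23 − 1) = 2 · 20 · 22 = 880. The nonzero elements number 1725 − 1 = 1724. Hence the nonzero zero-divisors number 1724 − 880 = 844.

Final answer: Z/1725Z has 844 nonzero zero-divisors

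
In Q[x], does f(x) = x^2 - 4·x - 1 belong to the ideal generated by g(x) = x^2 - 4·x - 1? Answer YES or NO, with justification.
In Q[x] the ideal (g) consists of all multiples of g, so f ∈ (g) iff g | f, i.e. iff the remainder of f on division by g is 0. Divide f by g (g is monic, so eliminate the leading term of the running remainder at each step):
  leading term x^2: subtract (1)·g(x) = x^2 - 4·x - 1, leaving 0
The remainder is 0, so f(x) = g(x) · h(x) with h(x) = 1. Hence g | f, i.e. f ∈ (g).

Final answer: YES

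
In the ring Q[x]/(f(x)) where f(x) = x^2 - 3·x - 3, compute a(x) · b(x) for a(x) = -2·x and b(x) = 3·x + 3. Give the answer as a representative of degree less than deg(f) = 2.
First multiply in Q[x] without reducing: a · b = -6·x^2 - 6·x. Now divide by f(x) = x^2 - 3·x - 3, eliminating the leading term at each step:
  leading term -6·x^2: subtract (-6)·f(x) = -6·x^2 + 18·x + 18, leaving -24·x - 18
The degree is now < 2, so this is the remainder. Hence a · b ≡ -24·x - 18 in Q[x]/(f).

Final answer: a · b ≡ -24·x - 18 (mod f(x))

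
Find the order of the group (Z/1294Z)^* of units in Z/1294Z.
(Z/1294Z)^* consists of the classes a with gcd(a, 1294) = 1, so its order is φ(1294). φ is multiplicative, with φ(p^e) = p^e − p^(e−1). Factorise 1294 = 2 · 647. Then
  φ(1294) = (2 − 1) · (647 − 1) = 1 · 646 = 646.
Thus |(Z/1294Z)^*| = 646.

Final answer: |(Z/1294Z)^*| = 646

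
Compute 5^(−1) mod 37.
5^(−1) ≡ 15 (mod 37)

Apply the extended Euclidean algorithm to (37, 5), tracking rows (r, s, t) with s·37 + t·5 = r. Each division r_prev = q·r_cur + r_new produces the new row as (previous row) − q·(current row):
  row A: (37, 1, 0)   [1·37 + 0·5 = 37]
  row B: (5, 0, 1)   [0·37 + 1·5 = 5]
  37 = 7·5 + 2   → row C = row A − 7·row B = (2, 1, −7)   [check: 1·37 − 7·5 = 2]
  5 = 2·2 + 1   → row D = row B − 2·row C = (1, −2, 15)   [check: −2·37 + 15·5 = 1]
  2 = 2·1 + 0   → remainder 0, stop. gcd = 1 (last nonzero row D).
The gcd is 1, so 5 is invertible mod 37. The last nonzero row gives −2·37 + 15·5 = 1, so t = 15. So 5^(−1) ≡ 15 (mod 37). Verify: 5 · 15 = 75 ≡ 1 (mod 37). ✓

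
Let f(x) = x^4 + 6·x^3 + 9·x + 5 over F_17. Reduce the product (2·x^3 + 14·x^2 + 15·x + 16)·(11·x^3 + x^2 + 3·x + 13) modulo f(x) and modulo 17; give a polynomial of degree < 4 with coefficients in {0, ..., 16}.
a · b ≡ 2·x^3 + 2·x^2 + 9·x + 3 (mod f(x))

Multiply as integer polynomials: a · b = 22·x^6 + 156·x^5 + 185·x^4 + 259·x^3 + 243·x^2 + 243·x + 208. Reducing coefficients mod 17: a · b ≡ 5·x^6 + 3·x^5 + 15·x^4 + 4·x^3 + 5·x^2 + 5·x + 4. Now divide by f(x) = x^4 + 6·x^3 + 9·x + 5 in F_17[x], eliminating the leading term at each step:
  leading term 5·x^6: subtract (5·x^2)·f(x) = 5·x^6 + 13·x^5 + 11·x^3 + 8·x^2, leaving 7·x^5 + 15·x^4 + 10·x^3 + 14·x^2 + 5·x + 4 (coefficients mod 17)
  leading term 7·x^5: subtract (7·x)·f(x) = 7·x^5 + 8·x^4 + 12·x^2 + x, leaving 7·x^4 + 10·x^3 + 2·x^2 + 4·x + 4 (coefficients mod 17)
  leading term 7·x^4: subtract (7)·f(x) = 7·x^4 + 8·x^3 + 12·x + 1, leaving 2·x^3 + 2·x^2 + 9·x + 3 (coefficients mod 17)
The degree is now < 4, so this is the remainder. Hence a · b ≡ 2·x^3 + 2·x^2 + 9·x + 3 in F_17[x]/(f).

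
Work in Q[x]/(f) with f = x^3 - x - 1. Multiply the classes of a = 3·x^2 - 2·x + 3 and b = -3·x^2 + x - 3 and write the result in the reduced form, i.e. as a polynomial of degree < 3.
a · b ≡ -29·x^2 + 9·x (mod f(x))

First multiply in Q[x] without reducing: a · b = -9·x^4 + 9·x^3 - 20·x^2 + 9·x - 9. Now divide by f(x) = x^3 - x - 1, eliminating the leading term at each step:
  leading term -9·x^4: subtract (-9·x)·f(x) = -9·x^4 + 9·x^2 + 9·x, leaving 9·x^3 - 29·x^2 - 9
  leading term 9·x^3: subtract (9)·f(x) = 9·x^3 - 9·x - 9, leaving -29·x^2 + 9·x
The degree is now < 3, so this is the remainder. Hence a · b ≡ -29·x^2 + 9·x in Q[x]/(f).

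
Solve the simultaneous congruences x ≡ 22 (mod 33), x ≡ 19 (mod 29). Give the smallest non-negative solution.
The moduli 33, 29 are pairwise coprime, so by the CRT there is a unique solution mod 33·29 = 957.
Solve by successive substitution. Start with x ≡ 22 (mod 33).
  Combine with x ≡ 19 (mod 29): write x = 22 + 33·t and require 22 + 33·t ≡ 19 (mod 29), i.e. 33·t ≡ 19 − 22 ≡ 26 (mod 29). Since 33^(−1) ≡ 22 (mod 29) (33 ≡ 4 (mod 29)), t ≡ 22·26 ≡ 21 (mod 29). So x ≡ 22 + 33·21 = 715 (mod 957).
Unique solution in [0, 957): x = 715.

Final answer: x ≡ 715 (mod 957); the representative in [0, 957) is 715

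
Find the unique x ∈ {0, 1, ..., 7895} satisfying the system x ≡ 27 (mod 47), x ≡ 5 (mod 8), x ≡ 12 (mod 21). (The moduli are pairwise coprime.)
The moduli 47, 8, 21 are pairwise coprime, so by the CRT there is a unique solution mod 47·8·21 = 7896.
Solve by successive substitution. Start with x ≡ 27 (mod 47).
  Combine with x ≡ 5 (mod 8): write x = 27 + 47·t and require 27 + 47·t ≡ 5 (mod 8), i.e. 47·t ≡ 5 − 27 ≡ 2 (mod 8). Since 47^(−1) ≡ 7 (mod 8) (47 ≡ 7 (mod 8)), t ≡ 7·2 ≡ 6 (mod 8). So x ≡ 27 + 47·6 = 309 (mod 376).
  Combine with x ≡ 12 (mod 21): write x = 309 + 376·t and require 309 + 376·t ≡ 12 (mod 21), i.e. 376·t ≡ 12 − 309 ≡ 18 (mod 21). Since 376^(−1) ≡ 10 (mod 21) (376 ≡ 19 (mod 21)), t ≡ 10·18 ≡ 12 (mod 21). So x ≡ 309 + 376·12 = 4821 (mod 7896).
Unique solution in [0, 7896): x = 4821.

Final answer: x ≡ 4821 (mod 7896); the representative in [0, 7896) is 4821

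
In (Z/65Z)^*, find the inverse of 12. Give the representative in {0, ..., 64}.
12^(−1) ≡ 38 (mod 65)

Apply the extended Euclidean algorithm to (65, 12), tracking rows (r, s, t) with s·65 + t·12 = r. Each division r_prev = q·r_cur + r_new produces the new row as (previous row) − q·(current row):
  row A: (65, 1, 0)   [1·65 + 0·12 = 65]
  row B: (12, 0, 1)   [0·65 + 1·12 = 12]
  65 = 5·12 + 5   → row C = row A − 5·row B = (5, 1, −5)   [check: 1·65 − 5·12 = 5]
  12 = 2·5 + 2   → row D = row B − 2·row C = (2, −2, 11)   [check: −2·65 + 11·12 = 2]
  5 = 2·2 + 1   → row E = row C − 2·row D = (1, 5, −27)   [check: 5·65 − 27·12 = 1]
  2 = 2·1 + 0   → remainder 0, stop. gcd = 1 (last nonzero row E).
The gcd is 1, so 12 is invertible mod 65. The last nonzero row gives 5·65 − 27·12 = 1, so t = −27. So 12^(−1) ≡ −27 ≡ 38 (mod 65). Verify: 12 · 38 = 456 ≡ 1 (mod 65). ✓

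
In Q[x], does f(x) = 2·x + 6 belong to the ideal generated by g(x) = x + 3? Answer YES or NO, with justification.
YES

In Q[x] the ideal (g) consists of all multiples of g, so f ∈ (g) iff g | f, i.e. iff the remainder of f on division by g is 0. Divide f by g (g is monic, so eliminate the leading term of the running remainder at each step):
  leading term 2·x: subtract (2)·g(x) = 2·x + 6, leaving 0
The remainder is 0, so f(x) = g(x) · h(x) with h(x) = 2. Hence g | f, i.e. f ∈ (g).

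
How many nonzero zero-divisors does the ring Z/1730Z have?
Z/1730Z has 1041 nonzero zero-divisors

In Z/1730Z each nonzero element is either a unit (gcd with 1730 is 1) or a zero-divisor (gcd > 1). The number of units is φ(1730): factorise 1730 = 2 · 5 · 173, so φ(1730) = (2 − 1) · (5 − 1) · (173 − 1) = 1 · 4 · 172 = 688. The nonzero elements number 1730 − 1 = 1729. Hence the nonzero zero-divisors number 1729 − 688 = 1041.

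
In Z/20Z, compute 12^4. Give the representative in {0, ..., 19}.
16

Use repeated squaring. Binary(4) = 100. Walk through the bits of the exponent 4 left-to-right: at each bit after the leading one, square the running value, then multiply by 12 if the bit is 1 (always reducing mod 20):
  bit 1 = 1 (leading): start with 12.
  bit 2 = 0: square 12^2 = 144 ≡ 4 (mod 20).
  bit 3 = 0: square 4^2 = 16 (mod 20).
Final value: 12^4 ≡ 16 (mod 20).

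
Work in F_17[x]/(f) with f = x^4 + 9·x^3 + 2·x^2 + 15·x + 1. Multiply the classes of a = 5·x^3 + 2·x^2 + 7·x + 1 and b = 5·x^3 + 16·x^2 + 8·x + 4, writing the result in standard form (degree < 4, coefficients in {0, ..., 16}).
a · b ≡ 7·x^3 + 12·x^2 + 12·x + 7 (mod f(x))

Multiply as integer polynomials: a · b = 25·x^6 + 90·x^5 + 107·x^4 + 153·x^3 + 80·x^2 + 36·x + 4. Reducing coefficients mod 17: a · b ≡ 8·x^6 + 5·x^5 + 5·x^4 + 12·x^2 + 2·x + 4. Now divide by f(x) = x^4 + 9·x^3 + 2·x^2 + 15·x + 1 in F_17[x], eliminating the leading term at each step:
  leading term 8·x^6: subtract (8·x^2)·f(x) = 8·x^6 + 4·x^5 + 16·x^4 + x^3 + 8·x^2, leaving x^5 + 6·x^4 + 16·x^3 + 4·x^2 + 2·x + 4 (coefficients mod 17)
  leading term x^5: subtract (x)·f(x) = x^5 + 9·x^4 + 2·x^3 + 15·x^2 + x, leaving 14·x^4 + 14·x^3 + 6·x^2 + x + 4 (coefficients mod 17)
  leading term 14·x^4: subtract (14)·f(x) = 14·x^4 + 7·x^3 + 11·x^2 + 6·x + 14, leaving 7·x^3 + 12·x^2 + 12·x + 7 (coefficients mod 17)
The degree is now < 4, so this is the remainder. Hence a · b ≡ 7·x^3 + 12·x^2 + 12·x + 7 in F_17[x]/(f).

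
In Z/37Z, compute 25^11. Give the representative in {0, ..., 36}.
Use repeated squaring. Binary(11) = 1011. Walk through the bits of the exponent 11 left-to-right: at each bit after the leading one, square the running value, then multiply by 25 if the bit is 1 (always reducing mod 37):
  bit 1 = 1 (leading): start with 25.
  bit 2 = 0: square 25^2 = 625 ≡ 33 (mod 37).
  bit 3 = 1: square 33^2 = 1089 ≡ 16; bit is 1, so multiply 16·25 = 400 ≡ 30 (mod 37).
  bit 4 = 1: square 30^2 = 900 ≡ 12; bit is 1, so multiply 12·25 = 300 ≡ 4 (mod 37).
Final value: 25^11 ≡ 4 (mod 37).

Final answer: 4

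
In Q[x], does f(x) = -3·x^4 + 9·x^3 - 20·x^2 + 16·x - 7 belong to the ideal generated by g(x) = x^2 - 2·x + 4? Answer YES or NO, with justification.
NO

In Q[x] the ideal (g) consists of all multiples of g, so f ∈ (g) iff g | f, i.e. iff the remainder of f on division by g is 0. Divide f by g (g is monic, so eliminate the leading term of the running remainder at each step):
  leading term -3·x^4: subtract (-3·x^2)·g(x) = -3·x^4 + 6·x^3 - 12·x^2, leaving 3·x^3 - 8·x^2 + 16·x - 7
  leading term 3·x^3: subtract (3·x)·g(x) = 3·x^3 - 6·x^2 + 12·x, leaving -2·x^2 + 4·x - 7
  leading term -2·x^2: subtract (-2)·g(x) = -2·x^2 + 4·x - 8, leaving 1
The remainder r(x) = 1 ≠ 0 (and deg r < deg g), so g ∤ f, i.e. f ∉ (g).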